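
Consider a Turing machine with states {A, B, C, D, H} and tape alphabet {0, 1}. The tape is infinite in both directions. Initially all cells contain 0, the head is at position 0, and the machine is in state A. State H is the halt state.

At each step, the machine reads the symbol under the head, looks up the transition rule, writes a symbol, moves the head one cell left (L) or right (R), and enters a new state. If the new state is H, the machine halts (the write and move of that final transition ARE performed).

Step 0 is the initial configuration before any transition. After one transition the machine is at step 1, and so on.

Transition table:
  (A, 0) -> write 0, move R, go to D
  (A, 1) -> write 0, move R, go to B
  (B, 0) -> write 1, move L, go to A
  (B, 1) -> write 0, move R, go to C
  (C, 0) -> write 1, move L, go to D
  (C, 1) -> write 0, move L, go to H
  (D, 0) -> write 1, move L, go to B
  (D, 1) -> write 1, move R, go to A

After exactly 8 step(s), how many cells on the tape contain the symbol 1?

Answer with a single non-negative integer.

Step 1: in state A at pos 0, read 0 -> (A,0)->write 0,move R,goto D. Now: state=D, head=1, tape[-1..2]=0000 (head:   ^)
Step 2: in state D at pos 1, read 0 -> (D,0)->write 1,move L,goto B. Now: state=B, head=0, tape[-1..2]=0010 (head:  ^)
Step 3: in state B at pos 0, read 0 -> (B,0)->write 1,move L,goto A. Now: state=A, head=-1, tape[-2..2]=00110 (head:  ^)
Step 4: in state A at pos -1, read 0 -> (A,0)->write 0,move R,goto D. Now: state=D, head=0, tape[-2..2]=00110 (head:   ^)
Step 5: in state D at pos 0, read 1 -> (D,1)->write 1,move R,goto A. Now: state=A, head=1, tape[-2..2]=00110 (head:    ^)
Step 6: in state A at pos 1, read 1 -> (A,1)->write 0,move R,goto B. Now: state=B, head=2, tape[-2..3]=001000 (head:     ^)
Step 7: in state B at pos 2, read 0 -> (B,0)->write 1,move L,goto A. Now: state=A, head=1, tape[-2..3]=001010 (head:    ^)
Step 8: in state A at pos 1, read 0 -> (A,0)->write 0,move R,goto D. Now: state=D, head=2, tape[-2..3]=001010 (head:     ^)
Cells containing 1 after step 8: {0, 2} -> 2 cell(s)

Answer: 2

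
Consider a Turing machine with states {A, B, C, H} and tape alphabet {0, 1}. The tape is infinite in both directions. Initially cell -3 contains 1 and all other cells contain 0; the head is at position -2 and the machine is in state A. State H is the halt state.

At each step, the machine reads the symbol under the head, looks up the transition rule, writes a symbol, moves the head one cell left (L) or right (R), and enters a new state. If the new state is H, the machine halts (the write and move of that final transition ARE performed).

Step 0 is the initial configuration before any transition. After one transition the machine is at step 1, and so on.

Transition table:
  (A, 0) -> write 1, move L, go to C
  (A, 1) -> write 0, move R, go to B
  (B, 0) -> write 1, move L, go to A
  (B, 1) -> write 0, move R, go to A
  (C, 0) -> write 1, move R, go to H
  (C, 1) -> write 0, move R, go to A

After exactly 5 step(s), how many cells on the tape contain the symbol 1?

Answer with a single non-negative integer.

Step 1: in state A at pos -2, read 0 -> (A,0)->write 1,move L,goto C. Now: state=C, head=-3, tape[-4..-1]=0110 (head:  ^)
Step 2: in state C at pos -3, read 1 -> (C,1)->write 0,move R,goto A. Now: state=A, head=-2, tape[-4..-1]=0010 (head:   ^)
Step 3: in state A at pos -2, read 1 -> (A,1)->write 0,move R,goto B. Now: state=B, head=-1, tape[-4..0]=00000 (head:    ^)
Step 4: in state B at pos -1, read 0 -> (B,0)->write 1,move L,goto A. Now: state=A, head=-2, tape[-4..0]=00010 (head:   ^)
Step 5: in state A at pos -2, read 0 -> (A,0)->write 1,move L,goto C. Now: state=C, head=-3, tape[-4..0]=00110 (head:  ^)
Cells containing 1 after step 5: {-2, -1} -> 2 cell(s)

Answer: 2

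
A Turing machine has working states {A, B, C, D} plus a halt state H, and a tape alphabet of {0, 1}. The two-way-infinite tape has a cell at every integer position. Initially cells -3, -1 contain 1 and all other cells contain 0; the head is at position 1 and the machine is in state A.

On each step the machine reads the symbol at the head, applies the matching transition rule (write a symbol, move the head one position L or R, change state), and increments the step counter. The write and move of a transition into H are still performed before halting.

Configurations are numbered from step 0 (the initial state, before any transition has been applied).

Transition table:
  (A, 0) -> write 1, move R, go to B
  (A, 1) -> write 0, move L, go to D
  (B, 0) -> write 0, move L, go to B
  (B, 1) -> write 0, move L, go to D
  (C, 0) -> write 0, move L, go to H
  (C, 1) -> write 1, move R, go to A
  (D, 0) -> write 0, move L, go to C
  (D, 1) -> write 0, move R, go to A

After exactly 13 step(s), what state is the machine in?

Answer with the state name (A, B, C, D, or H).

Step 1: in state A at pos 1, read 0 -> (A,0)->write 1,move R,goto B. Now: state=B, head=2, tape[-4..3]=01010100 (head:       ^)
Step 2: in state B at pos 2, read 0 -> (B,0)->write 0,move L,goto B. Now: state=B, head=1, tape[-4..3]=01010100 (head:      ^)
Step 3: in state B at pos 1, read 1 -> (B,1)->write 0,move L,goto D. Now: state=D, head=0, tape[-4..3]=01010000 (head:     ^)
Step 4: in state D at pos 0, read 0 -> (D,0)->write 0,move L,goto C. Now: state=C, head=-1, tape[-4..3]=01010000 (head:    ^)
Step 5: in state C at pos -1, read 1 -> (C,1)->write 1,move R,goto A. Now: state=A, head=0, tape[-4..3]=01010000 (head:     ^)
Step 6: in state A at pos 0, read 0 -> (A,0)->write 1,move R,goto B. Now: state=B, head=1, tape[-4..3]=01011000 (head:      ^)
Step 7: in state B at pos 1, read 0 -> (B,0)->write 0,move L,goto B. Now: state=B, head=0, tape[-4..3]=01011000 (head:     ^)
Step 8: in state B at pos 0, read 1 -> (B,1)->write 0,move L,goto D. Now: state=D, head=-1, tape[-4..3]=01010000 (head:    ^)
Step 9: in state D at pos -1, read 1 -> (D,1)->write 0,move R,goto A. Now: state=A, head=0, tape[-4..3]=01000000 (head:     ^)
Step 10: in state A at pos 0, read 0 -> (A,0)->write 1,move R,goto B. Now: state=B, head=1, tape[-4..3]=01001000 (head:      ^)
Step 11: in state B at pos 1, read 0 -> (B,0)->write 0,move L,goto B. Now: state=B, head=0, tape[-4..3]=01001000 (head:     ^)
Step 12: in state B at pos 0, read 1 -> (B,1)->write 0,move L,goto D. Now: state=D, head=-1, tape[-4..3]=01000000 (head:    ^)
Step 13: in state D at pos -1, read 0 -> (D,0)->write 0,move L,goto C. Now: state=C, head=-2, tape[-4..3]=01000000 (head:   ^)

Answer: C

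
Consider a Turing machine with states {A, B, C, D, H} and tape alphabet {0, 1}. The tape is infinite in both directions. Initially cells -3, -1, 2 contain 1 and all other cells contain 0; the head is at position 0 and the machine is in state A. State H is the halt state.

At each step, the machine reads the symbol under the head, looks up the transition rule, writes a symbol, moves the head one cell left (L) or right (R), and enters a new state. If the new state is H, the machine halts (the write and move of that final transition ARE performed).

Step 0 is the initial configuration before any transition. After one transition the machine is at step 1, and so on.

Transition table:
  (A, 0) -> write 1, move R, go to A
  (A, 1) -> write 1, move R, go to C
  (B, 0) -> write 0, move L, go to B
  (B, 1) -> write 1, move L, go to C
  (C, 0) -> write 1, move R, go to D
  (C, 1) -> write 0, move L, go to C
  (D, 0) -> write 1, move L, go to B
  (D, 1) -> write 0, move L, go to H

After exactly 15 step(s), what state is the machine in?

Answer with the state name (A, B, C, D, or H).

Step 1: in state A at pos 0, read 0 -> (A,0)->write 1,move R,goto A. Now: state=A, head=1, tape[-4..3]=01011010 (head:      ^)
Step 2: in state A at pos 1, read 0 -> (A,0)->write 1,move R,goto A. Now: state=A, head=2, tape[-4..3]=01011110 (head:       ^)
Step 3: in state A at pos 2, read 1 -> (A,1)->write 1,move R,goto C. Now: state=C, head=3, tape[-4..4]=010111100 (head:        ^)
Step 4: in state C at pos 3, read 0 -> (C,0)->write 1,move R,goto D. Now: state=D, head=4, tape[-4..5]=0101111100 (head:         ^)
Step 5: in state D at pos 4, read 0 -> (D,0)->write 1,move L,goto B. Now: state=B, head=3, tape[-4..5]=0101111110 (head:        ^)
Step 6: in state B at pos 3, read 1 -> (B,1)->write 1,move L,goto C. Now: state=C, head=2, tape[-4..5]=0101111110 (head:       ^)
Step 7: in state C at pos 2, read 1 -> (C,1)->write 0,move L,goto C. Now: state=C, head=1, tape[-4..5]=0101110110 (head:      ^)
Step 8: in state C at pos 1, read 1 -> (C,1)->write 0,move L,goto C. Now: state=C, head=0, tape[-4..5]=0101100110 (head:     ^)
Step 9: in state C at pos 0, read 1 -> (C,1)->write 0,move L,goto C. Now: state=C, head=-1, tape[-4..5]=0101000110 (head:    ^)
Step 10: in state C at pos -1, read 1 -> (C,1)->write 0,move L,goto C. Now: state=C, head=-2, tape[-4..5]=0100000110 (head:   ^)
Step 11: in state C at pos -2, read 0 -> (C,0)->write 1,move R,goto D. Now: state=D, head=-1, tape[-4..5]=0110000110 (head:    ^)
Step 12: in state D at pos -1, read 0 -> (D,0)->write 1,move L,goto B. Now: state=B, head=-2, tape[-4..5]=0111000110 (head:   ^)
Step 13: in state B at pos -2, read 1 -> (B,1)->write 1,move L,goto C. Now: state=C, head=-3, tape[-4..5]=0111000110 (head:  ^)
Step 14: in state C at pos -3, read 1 -> (C,1)->write 0,move L,goto C. Now: state=C, head=-4, tape[-5..5]=00011000110 (head:  ^)
Step 15: in state C at pos -4, read 0 -> (C,0)->write 1,move R,goto D. Now: state=D, head=-3, tape[-5..5]=01011000110 (head:   ^)

Answer: D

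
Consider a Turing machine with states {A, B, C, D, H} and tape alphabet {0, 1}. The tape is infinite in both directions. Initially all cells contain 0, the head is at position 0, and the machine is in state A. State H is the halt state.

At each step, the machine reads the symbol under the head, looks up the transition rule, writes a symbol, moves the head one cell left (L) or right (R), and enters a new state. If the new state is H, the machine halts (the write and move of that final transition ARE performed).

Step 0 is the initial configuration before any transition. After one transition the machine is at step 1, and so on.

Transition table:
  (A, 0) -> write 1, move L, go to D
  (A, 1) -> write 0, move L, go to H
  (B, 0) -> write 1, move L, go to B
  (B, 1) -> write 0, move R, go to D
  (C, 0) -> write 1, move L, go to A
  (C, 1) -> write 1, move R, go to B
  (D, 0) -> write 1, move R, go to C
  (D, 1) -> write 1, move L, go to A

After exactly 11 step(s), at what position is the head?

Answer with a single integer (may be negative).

Answer: -1

Derivation:
Step 1: in state A at pos 0, read 0 -> (A,0)->write 1,move L,goto D. Now: state=D, head=-1, tape[-2..1]=0010 (head:  ^)
Step 2: in state D at pos -1, read 0 -> (D,0)->write 1,move R,goto C. Now: state=C, head=0, tape[-2..1]=0110 (head:   ^)
Step 3: in state C at pos 0, read 1 -> (C,1)->write 1,move R,goto B. Now: state=B, head=1, tape[-2..2]=01100 (head:    ^)
Step 4: in state B at pos 1, read 0 -> (B,0)->write 1,move L,goto B. Now: state=B, head=0, tape[-2..2]=01110 (head:   ^)
Step 5: in state B at pos 0, read 1 -> (B,1)->write 0,move R,goto D. Now: state=D, head=1, tape[-2..2]=01010 (head:    ^)
Step 6: in state D at pos 1, read 1 -> (D,1)->write 1,move L,goto A. Now: state=A, head=0, tape[-2..2]=01010 (head:   ^)
Step 7: in state A at pos 0, read 0 -> (A,0)->write 1,move L,goto D. Now: state=D, head=-1, tape[-2..2]=01110 (head:  ^)
Step 8: in state D at pos -1, read 1 -> (D,1)->write 1,move L,goto A. Now: state=A, head=-2, tape[-3..2]=001110 (head:  ^)
Step 9: in state A at pos -2, read 0 -> (A,0)->write 1,move L,goto D. Now: state=D, head=-3, tape[-4..2]=0011110 (head:  ^)
Step 10: in state D at pos -3, read 0 -> (D,0)->write 1,move R,goto C. Now: state=C, head=-2, tape[-4..2]=0111110 (head:   ^)
Step 11: in state C at pos -2, read 1 -> (C,1)->write 1,move R,goto B. Now: state=B, head=-1, tape[-4..2]=0111110 (head:    ^)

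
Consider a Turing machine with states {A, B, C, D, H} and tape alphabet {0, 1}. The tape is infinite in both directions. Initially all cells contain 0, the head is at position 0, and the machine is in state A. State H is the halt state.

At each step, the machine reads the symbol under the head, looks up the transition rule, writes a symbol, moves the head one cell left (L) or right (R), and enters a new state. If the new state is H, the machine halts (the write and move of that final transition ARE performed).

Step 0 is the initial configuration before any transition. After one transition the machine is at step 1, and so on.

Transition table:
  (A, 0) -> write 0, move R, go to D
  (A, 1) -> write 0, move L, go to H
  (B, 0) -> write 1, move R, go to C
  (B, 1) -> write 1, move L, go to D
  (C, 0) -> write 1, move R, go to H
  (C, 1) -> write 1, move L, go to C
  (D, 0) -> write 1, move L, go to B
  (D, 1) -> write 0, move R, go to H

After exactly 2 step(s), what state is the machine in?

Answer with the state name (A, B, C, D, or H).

Answer: B

Derivation:
Step 1: in state A at pos 0, read 0 -> (A,0)->write 0,move R,goto D. Now: state=D, head=1, tape[-1..2]=0000 (head:   ^)
Step 2: in state D at pos 1, read 0 -> (D,0)->write 1,move L,goto B. Now: state=B, head=0, tape[-1..2]=0010 (head:  ^)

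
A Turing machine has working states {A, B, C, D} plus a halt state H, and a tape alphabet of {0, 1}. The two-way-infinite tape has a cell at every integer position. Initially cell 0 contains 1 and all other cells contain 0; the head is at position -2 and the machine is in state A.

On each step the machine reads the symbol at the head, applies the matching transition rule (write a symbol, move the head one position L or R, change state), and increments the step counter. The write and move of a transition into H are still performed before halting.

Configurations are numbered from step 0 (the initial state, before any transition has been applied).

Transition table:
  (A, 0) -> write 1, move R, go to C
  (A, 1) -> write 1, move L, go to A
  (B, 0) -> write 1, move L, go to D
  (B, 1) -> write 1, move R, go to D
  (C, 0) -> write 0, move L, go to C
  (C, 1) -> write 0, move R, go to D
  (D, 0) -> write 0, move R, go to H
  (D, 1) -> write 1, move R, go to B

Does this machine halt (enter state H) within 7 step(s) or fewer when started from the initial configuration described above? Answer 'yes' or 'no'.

Step 1: in state A at pos -2, read 0 -> (A,0)->write 1,move R,goto C. Now: state=C, head=-1, tape[-3..1]=01010 (head:   ^)
Step 2: in state C at pos -1, read 0 -> (C,0)->write 0,move L,goto C. Now: state=C, head=-2, tape[-3..1]=01010 (head:  ^)
Step 3: in state C at pos -2, read 1 -> (C,1)->write 0,move R,goto D. Now: state=D, head=-1, tape[-3..1]=00010 (head:   ^)
Step 4: in state D at pos -1, read 0 -> (D,0)->write 0,move R,goto H. Now: state=H, head=0, tape[-3..1]=00010 (head:    ^)
State H reached at step 4; 4 <= 7 -> yes

Answer: yes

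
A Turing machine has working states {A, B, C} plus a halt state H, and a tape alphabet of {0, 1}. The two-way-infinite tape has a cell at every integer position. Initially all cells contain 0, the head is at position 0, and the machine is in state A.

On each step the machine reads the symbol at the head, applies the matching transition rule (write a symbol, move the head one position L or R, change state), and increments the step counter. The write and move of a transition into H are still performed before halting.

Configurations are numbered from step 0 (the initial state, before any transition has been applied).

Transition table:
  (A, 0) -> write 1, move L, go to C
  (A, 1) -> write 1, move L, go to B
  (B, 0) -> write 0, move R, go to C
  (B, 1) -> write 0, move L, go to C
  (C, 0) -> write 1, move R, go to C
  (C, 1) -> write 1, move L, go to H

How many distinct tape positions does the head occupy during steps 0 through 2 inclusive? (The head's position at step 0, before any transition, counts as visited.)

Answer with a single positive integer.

Answer: 2

Derivation:
Step 1: in state A at pos 0, read 0 -> (A,0)->write 1,move L,goto C. Now: state=C, head=-1, tape[-2..1]=0010 (head:  ^)
Step 2: in state C at pos -1, read 0 -> (C,0)->write 1,move R,goto C. Now: state=C, head=0, tape[-2..1]=0110 (head:   ^)
Head positions at steps 0..2: starting at 0, distinct positions visited = {-1, 0} -> 2 position(s)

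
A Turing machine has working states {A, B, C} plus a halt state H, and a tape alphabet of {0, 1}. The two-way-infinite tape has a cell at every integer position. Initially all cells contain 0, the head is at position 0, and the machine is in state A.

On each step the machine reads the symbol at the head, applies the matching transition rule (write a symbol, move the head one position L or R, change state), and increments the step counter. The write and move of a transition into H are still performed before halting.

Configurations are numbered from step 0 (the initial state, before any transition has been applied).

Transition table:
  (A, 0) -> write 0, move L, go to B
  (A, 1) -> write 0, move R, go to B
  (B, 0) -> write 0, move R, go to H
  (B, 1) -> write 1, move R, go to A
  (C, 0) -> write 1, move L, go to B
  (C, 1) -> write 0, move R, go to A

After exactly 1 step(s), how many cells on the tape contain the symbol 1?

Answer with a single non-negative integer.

Answer: 0

Derivation:
Step 1: in state A at pos 0, read 0 -> (A,0)->write 0,move L,goto B. Now: state=B, head=-1, tape[-2..1]=0000 (head:  ^)
No cell contains 1 after step 1 -> 0 cell(s)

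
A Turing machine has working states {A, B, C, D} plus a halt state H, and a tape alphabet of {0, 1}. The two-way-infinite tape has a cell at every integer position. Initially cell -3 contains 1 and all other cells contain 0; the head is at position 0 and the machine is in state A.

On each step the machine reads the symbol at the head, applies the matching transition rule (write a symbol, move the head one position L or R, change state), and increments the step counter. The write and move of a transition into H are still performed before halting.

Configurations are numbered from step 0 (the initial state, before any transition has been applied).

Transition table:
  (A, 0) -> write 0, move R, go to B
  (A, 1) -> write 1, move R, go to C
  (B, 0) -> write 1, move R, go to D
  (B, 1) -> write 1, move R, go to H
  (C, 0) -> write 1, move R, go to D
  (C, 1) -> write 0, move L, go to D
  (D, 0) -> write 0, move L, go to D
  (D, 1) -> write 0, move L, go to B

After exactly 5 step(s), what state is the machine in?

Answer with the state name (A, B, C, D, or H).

Answer: D

Derivation:
Step 1: in state A at pos 0, read 0 -> (A,0)->write 0,move R,goto B. Now: state=B, head=1, tape[-4..2]=0100000 (head:      ^)
Step 2: in state B at pos 1, read 0 -> (B,0)->write 1,move R,goto D. Now: state=D, head=2, tape[-4..3]=01000100 (head:       ^)
Step 3: in state D at pos 2, read 0 -> (D,0)->write 0,move L,goto D. Now: state=D, head=1, tape[-4..3]=01000100 (head:      ^)
Step 4: in state D at pos 1, read 1 -> (D,1)->write 0,move L,goto B. Now: state=B, head=0, tape[-4..3]=01000000 (head:     ^)
Step 5: in state B at pos 0, read 0 -> (B,0)->write 1,move R,goto D. Now: state=D, head=1, tape[-4..3]=01001000 (head:      ^)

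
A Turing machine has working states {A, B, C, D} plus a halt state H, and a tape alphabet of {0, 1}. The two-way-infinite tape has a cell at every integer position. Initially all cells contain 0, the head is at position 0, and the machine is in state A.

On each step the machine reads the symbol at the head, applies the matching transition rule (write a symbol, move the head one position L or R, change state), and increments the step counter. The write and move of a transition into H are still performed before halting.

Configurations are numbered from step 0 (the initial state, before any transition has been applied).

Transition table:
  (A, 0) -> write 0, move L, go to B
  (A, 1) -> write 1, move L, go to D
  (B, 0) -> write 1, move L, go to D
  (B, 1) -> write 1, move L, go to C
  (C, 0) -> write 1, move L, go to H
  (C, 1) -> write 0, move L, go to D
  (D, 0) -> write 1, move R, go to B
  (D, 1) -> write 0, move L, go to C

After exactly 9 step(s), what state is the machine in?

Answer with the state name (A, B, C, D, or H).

Step 1: in state A at pos 0, read 0 -> (A,0)->write 0,move L,goto B. Now: state=B, head=-1, tape[-2..1]=0000 (head:  ^)
Step 2: in state B at pos -1, read 0 -> (B,0)->write 1,move L,goto D. Now: state=D, head=-2, tape[-3..1]=00100 (head:  ^)
Step 3: in state D at pos -2, read 0 -> (D,0)->write 1,move R,goto B. Now: state=B, head=-1, tape[-3..1]=01100 (head:   ^)
Step 4: in state B at pos -1, read 1 -> (B,1)->write 1,move L,goto C. Now: state=C, head=-2, tape[-3..1]=01100 (head:  ^)
Step 5: in state C at pos -2, read 1 -> (C,1)->write 0,move L,goto D. Now: state=D, head=-3, tape[-4..1]=000100 (head:  ^)
Step 6: in state D at pos -3, read 0 -> (D,0)->write 1,move R,goto B. Now: state=B, head=-2, tape[-4..1]=010100 (head:   ^)
Step 7: in state B at pos -2, read 0 -> (B,0)->write 1,move L,goto D. Now: state=D, head=-3, tape[-4..1]=011100 (head:  ^)
Step 8: in state D at pos -3, read 1 -> (D,1)->write 0,move L,goto C. Now: state=C, head=-4, tape[-5..1]=0001100 (head:  ^)
Step 9: in state C at pos -4, read 0 -> (C,0)->write 1,move L,goto H. Now: state=H, head=-5, tape[-6..1]=00101100 (head:  ^)

Answer: H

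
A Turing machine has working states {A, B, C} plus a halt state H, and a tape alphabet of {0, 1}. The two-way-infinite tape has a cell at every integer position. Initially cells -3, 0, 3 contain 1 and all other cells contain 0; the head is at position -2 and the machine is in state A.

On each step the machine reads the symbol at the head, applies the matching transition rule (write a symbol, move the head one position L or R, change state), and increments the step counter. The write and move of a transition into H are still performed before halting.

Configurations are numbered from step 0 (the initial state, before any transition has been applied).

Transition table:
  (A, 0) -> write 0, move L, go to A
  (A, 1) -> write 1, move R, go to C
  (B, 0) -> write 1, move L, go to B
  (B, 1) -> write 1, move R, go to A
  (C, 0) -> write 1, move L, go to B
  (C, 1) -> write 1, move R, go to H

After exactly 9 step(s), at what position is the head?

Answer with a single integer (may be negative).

Answer: 1

Derivation:
Step 1: in state A at pos -2, read 0 -> (A,0)->write 0,move L,goto A. Now: state=A, head=-3, tape[-4..4]=010010010 (head:  ^)
Step 2: in state A at pos -3, read 1 -> (A,1)->write 1,move R,goto C. Now: state=C, head=-2, tape[-4..4]=010010010 (head:   ^)
Step 3: in state C at pos -2, read 0 -> (C,0)->write 1,move L,goto B. Now: state=B, head=-3, tape[-4..4]=011010010 (head:  ^)
Step 4: in state B at pos -3, read 1 -> (B,1)->write 1,move R,goto A. Now: state=A, head=-2, tape[-4..4]=011010010 (head:   ^)
Step 5: in state A at pos -2, read 1 -> (A,1)->write 1,move R,goto C. Now: state=C, head=-1, tape[-4..4]=011010010 (head:    ^)
Step 6: in state C at pos -1, read 0 -> (C,0)->write 1,move L,goto B. Now: state=B, head=-2, tape[-4..4]=011110010 (head:   ^)
Step 7: in state B at pos -2, read 1 -> (B,1)->write 1,move R,goto A. Now: state=A, head=-1, tape[-4..4]=011110010 (head:    ^)
Step 8: in state A at pos -1, read 1 -> (A,1)->write 1,move R,goto C. Now: state=C, head=0, tape[-4..4]=011110010 (head:     ^)
Step 9: in state C at pos 0, read 1 -> (C,1)->write 1,move R,goto H. Now: state=H, head=1, tape[-4..4]=011110010 (head:      ^)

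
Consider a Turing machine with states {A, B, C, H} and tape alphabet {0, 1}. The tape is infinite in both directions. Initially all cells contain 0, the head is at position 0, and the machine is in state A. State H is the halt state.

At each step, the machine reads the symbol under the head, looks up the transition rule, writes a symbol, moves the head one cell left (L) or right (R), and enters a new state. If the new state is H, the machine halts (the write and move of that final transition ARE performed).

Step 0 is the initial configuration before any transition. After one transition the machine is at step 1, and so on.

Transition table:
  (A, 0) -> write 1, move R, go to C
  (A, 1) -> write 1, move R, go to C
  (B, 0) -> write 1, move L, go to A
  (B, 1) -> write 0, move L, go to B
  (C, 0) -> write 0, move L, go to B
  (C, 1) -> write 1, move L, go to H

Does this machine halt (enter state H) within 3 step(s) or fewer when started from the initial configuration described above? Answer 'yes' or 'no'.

Answer: no

Derivation:
Step 1: in state A at pos 0, read 0 -> (A,0)->write 1,move R,goto C. Now: state=C, head=1, tape[-1..2]=0100 (head:   ^)
Step 2: in state C at pos 1, read 0 -> (C,0)->write 0,move L,goto B. Now: state=B, head=0, tape[-1..2]=0100 (head:  ^)
Step 3: in state B at pos 0, read 1 -> (B,1)->write 0,move L,goto B. Now: state=B, head=-1, tape[-2..2]=00000 (head:  ^)
After 3 step(s): state = B (not H) -> not halted within 3 -> no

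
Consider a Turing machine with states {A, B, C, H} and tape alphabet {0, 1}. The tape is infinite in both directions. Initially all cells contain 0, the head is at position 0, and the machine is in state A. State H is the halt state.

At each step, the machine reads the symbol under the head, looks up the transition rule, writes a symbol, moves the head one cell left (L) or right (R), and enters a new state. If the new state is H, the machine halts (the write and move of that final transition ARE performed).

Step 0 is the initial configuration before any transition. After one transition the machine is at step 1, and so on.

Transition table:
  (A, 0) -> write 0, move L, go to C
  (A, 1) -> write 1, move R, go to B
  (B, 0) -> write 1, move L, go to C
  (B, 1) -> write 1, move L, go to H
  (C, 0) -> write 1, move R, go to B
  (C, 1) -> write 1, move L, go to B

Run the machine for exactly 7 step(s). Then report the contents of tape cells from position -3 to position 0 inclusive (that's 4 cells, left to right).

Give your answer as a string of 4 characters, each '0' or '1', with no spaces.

Answer: 1111

Derivation:
Step 1: in state A at pos 0, read 0 -> (A,0)->write 0,move L,goto C. Now: state=C, head=-1, tape[-2..1]=0000 (head:  ^)
Step 2: in state C at pos -1, read 0 -> (C,0)->write 1,move R,goto B. Now: state=B, head=0, tape[-2..1]=0100 (head:   ^)
Step 3: in state B at pos 0, read 0 -> (B,0)->write 1,move L,goto C. Now: state=C, head=-1, tape[-2..1]=0110 (head:  ^)
Step 4: in state C at pos -1, read 1 -> (C,1)->write 1,move L,goto B. Now: state=B, head=-2, tape[-3..1]=00110 (head:  ^)
Step 5: in state B at pos -2, read 0 -> (B,0)->write 1,move L,goto C. Now: state=C, head=-3, tape[-4..1]=001110 (head:  ^)
Step 6: in state C at pos -3, read 0 -> (C,0)->write 1,move R,goto B. Now: state=B, head=-2, tape[-4..1]=011110 (head:   ^)
Step 7: in state B at pos -2, read 1 -> (B,1)->write 1,move L,goto H. Now: state=H, head=-3, tape[-4..1]=011110 (head:  ^)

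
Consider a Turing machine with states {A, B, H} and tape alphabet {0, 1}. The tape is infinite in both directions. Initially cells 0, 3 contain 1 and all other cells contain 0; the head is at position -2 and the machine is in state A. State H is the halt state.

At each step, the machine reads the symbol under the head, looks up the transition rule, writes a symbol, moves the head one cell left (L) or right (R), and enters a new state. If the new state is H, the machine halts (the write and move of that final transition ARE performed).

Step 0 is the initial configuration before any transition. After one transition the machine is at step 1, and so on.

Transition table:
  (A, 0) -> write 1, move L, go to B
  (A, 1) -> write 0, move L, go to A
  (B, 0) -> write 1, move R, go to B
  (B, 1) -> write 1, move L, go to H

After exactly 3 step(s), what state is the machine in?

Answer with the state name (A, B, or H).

Step 1: in state A at pos -2, read 0 -> (A,0)->write 1,move L,goto B. Now: state=B, head=-3, tape[-4..4]=001010010 (head:  ^)
Step 2: in state B at pos -3, read 0 -> (B,0)->write 1,move R,goto B. Now: state=B, head=-2, tape[-4..4]=011010010 (head:   ^)
Step 3: in state B at pos -2, read 1 -> (B,1)->write 1,move L,goto H. Now: state=H, head=-3, tape[-4..4]=011010010 (head:  ^)

Answer: H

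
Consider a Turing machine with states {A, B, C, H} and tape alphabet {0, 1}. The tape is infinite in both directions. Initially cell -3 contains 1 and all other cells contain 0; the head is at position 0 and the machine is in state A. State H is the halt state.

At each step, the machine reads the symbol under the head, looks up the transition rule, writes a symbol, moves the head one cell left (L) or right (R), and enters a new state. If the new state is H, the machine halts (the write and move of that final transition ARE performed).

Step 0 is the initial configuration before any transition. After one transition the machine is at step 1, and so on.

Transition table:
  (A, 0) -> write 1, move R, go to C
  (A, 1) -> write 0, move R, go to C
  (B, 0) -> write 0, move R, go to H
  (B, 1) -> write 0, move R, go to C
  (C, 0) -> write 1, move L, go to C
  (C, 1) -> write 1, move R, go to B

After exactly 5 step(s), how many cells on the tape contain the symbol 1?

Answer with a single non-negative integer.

Step 1: in state A at pos 0, read 0 -> (A,0)->write 1,move R,goto C. Now: state=C, head=1, tape[-4..2]=0100100 (head:      ^)
Step 2: in state C at pos 1, read 0 -> (C,0)->write 1,move L,goto C. Now: state=C, head=0, tape[-4..2]=0100110 (head:     ^)
Step 3: in state C at pos 0, read 1 -> (C,1)->write 1,move R,goto B. Now: state=B, head=1, tape[-4..2]=0100110 (head:      ^)
Step 4: in state B at pos 1, read 1 -> (B,1)->write 0,move R,goto C. Now: state=C, head=2, tape[-4..3]=01001000 (head:       ^)
Step 5: in state C at pos 2, read 0 -> (C,0)->write 1,move L,goto C. Now: state=C, head=1, tape[-4..3]=01001010 (head:      ^)
Cells containing 1 after step 5: {-3, 0, 2} -> 3 cell(s)

Answer: 3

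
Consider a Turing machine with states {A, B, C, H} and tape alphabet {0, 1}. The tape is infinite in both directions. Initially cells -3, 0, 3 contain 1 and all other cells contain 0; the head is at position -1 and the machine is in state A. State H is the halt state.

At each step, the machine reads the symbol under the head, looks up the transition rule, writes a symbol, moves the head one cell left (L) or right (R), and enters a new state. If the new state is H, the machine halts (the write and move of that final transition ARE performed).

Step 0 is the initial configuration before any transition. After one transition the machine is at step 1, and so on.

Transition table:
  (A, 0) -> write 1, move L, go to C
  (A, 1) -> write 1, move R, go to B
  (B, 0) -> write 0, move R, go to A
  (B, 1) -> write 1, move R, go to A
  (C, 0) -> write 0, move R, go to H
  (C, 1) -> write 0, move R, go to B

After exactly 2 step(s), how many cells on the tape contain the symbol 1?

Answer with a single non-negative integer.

Answer: 4

Derivation:
Step 1: in state A at pos -1, read 0 -> (A,0)->write 1,move L,goto C. Now: state=C, head=-2, tape[-4..4]=010110010 (head:   ^)
Step 2: in state C at pos -2, read 0 -> (C,0)->write 0,move R,goto H. Now: state=H, head=-1, tape[-4..4]=010110010 (head:    ^)
Cells containing 1 after step 2: {-3, -1, 0, 3} -> 4 cell(s)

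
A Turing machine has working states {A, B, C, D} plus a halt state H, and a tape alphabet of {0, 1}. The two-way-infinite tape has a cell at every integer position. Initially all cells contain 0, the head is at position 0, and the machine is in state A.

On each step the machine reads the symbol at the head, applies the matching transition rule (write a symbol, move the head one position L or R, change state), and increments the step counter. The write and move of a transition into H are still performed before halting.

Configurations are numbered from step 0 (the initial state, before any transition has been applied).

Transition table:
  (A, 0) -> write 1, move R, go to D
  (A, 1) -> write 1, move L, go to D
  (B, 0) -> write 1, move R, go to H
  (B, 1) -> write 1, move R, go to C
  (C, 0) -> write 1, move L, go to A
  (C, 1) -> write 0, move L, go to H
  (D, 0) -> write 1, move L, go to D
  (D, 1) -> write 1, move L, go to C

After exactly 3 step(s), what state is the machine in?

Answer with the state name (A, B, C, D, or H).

Answer: C

Derivation:
Step 1: in state A at pos 0, read 0 -> (A,0)->write 1,move R,goto D. Now: state=D, head=1, tape[-1..2]=0100 (head:   ^)
Step 2: in state D at pos 1, read 0 -> (D,0)->write 1,move L,goto D. Now: state=D, head=0, tape[-1..2]=0110 (head:  ^)
Step 3: in state D at pos 0, read 1 -> (D,1)->write 1,move L,goto C. Now: state=C, head=-1, tape[-2..2]=00110 (head:  ^)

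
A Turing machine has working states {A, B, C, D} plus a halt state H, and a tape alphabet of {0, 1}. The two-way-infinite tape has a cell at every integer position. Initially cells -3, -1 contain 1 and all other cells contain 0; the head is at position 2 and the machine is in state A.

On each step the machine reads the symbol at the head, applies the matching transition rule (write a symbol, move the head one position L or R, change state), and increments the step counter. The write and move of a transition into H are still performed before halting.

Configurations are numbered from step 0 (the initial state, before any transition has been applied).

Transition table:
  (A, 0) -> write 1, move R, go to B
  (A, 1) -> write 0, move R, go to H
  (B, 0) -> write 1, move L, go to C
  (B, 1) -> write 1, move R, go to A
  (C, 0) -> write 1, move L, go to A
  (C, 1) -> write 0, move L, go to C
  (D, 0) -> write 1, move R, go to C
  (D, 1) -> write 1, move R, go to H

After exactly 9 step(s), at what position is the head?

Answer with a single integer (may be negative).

Answer: 5

Derivation:
Step 1: in state A at pos 2, read 0 -> (A,0)->write 1,move R,goto B. Now: state=B, head=3, tape[-4..4]=010100100 (head:        ^)
Step 2: in state B at pos 3, read 0 -> (B,0)->write 1,move L,goto C. Now: state=C, head=2, tape[-4..4]=010100110 (head:       ^)
Step 3: in state C at pos 2, read 1 -> (C,1)->write 0,move L,goto C. Now: state=C, head=1, tape[-4..4]=010100010 (head:      ^)
Step 4: in state C at pos 1, read 0 -> (C,0)->write 1,move L,goto A. Now: state=A, head=0, tape[-4..4]=010101010 (head:     ^)
Step 5: in state A at pos 0, read 0 -> (A,0)->write 1,move R,goto B. Now: state=B, head=1, tape[-4..4]=010111010 (head:      ^)
Step 6: in state B at pos 1, read 1 -> (B,1)->write 1,move R,goto A. Now: state=A, head=2, tape[-4..4]=010111010 (head:       ^)
Step 7: in state A at pos 2, read 0 -> (A,0)->write 1,move R,goto B. Now: state=B, head=3, tape[-4..4]=010111110 (head:        ^)
Step 8: in state B at pos 3, read 1 -> (B,1)->write 1,move R,goto A. Now: state=A, head=4, tape[-4..5]=0101111100 (head:         ^)
Step 9: in state A at pos 4, read 0 -> (A,0)->write 1,move R,goto B. Now: state=B, head=5, tape[-4..6]=01011111100 (head:          ^)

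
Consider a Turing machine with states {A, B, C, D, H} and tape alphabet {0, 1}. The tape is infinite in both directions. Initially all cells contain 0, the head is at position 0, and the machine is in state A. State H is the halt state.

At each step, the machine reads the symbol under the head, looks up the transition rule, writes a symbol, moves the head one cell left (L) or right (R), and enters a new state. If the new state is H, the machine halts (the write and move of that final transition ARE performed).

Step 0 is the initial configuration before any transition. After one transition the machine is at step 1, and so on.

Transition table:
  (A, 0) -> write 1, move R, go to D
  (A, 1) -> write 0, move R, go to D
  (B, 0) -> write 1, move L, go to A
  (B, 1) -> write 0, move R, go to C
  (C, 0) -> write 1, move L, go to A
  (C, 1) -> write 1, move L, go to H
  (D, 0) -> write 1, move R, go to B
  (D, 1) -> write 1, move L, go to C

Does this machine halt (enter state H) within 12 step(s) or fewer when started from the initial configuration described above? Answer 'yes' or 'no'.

Answer: yes

Derivation:
Step 1: in state A at pos 0, read 0 -> (A,0)->write 1,move R,goto D. Now: state=D, head=1, tape[-1..2]=0100 (head:   ^)
Step 2: in state D at pos 1, read 0 -> (D,0)->write 1,move R,goto B. Now: state=B, head=2, tape[-1..3]=01100 (head:    ^)
Step 3: in state B at pos 2, read 0 -> (B,0)->write 1,move L,goto A. Now: state=A, head=1, tape[-1..3]=01110 (head:   ^)
Step 4: in state A at pos 1, read 1 -> (A,1)->write 0,move R,goto D. Now: state=D, head=2, tape[-1..3]=01010 (head:    ^)
Step 5: in state D at pos 2, read 1 -> (D,1)->write 1,move L,goto C. Now: state=C, head=1, tape[-1..3]=01010 (head:   ^)
Step 6: in state C at pos 1, read 0 -> (C,0)->write 1,move L,goto A. Now: state=A, head=0, tape[-1..3]=01110 (head:  ^)
Step 7: in state A at pos 0, read 1 -> (A,1)->write 0,move R,goto D. Now: state=D, head=1, tape[-1..3]=00110 (head:   ^)
Step 8: in state D at pos 1, read 1 -> (D,1)->write 1,move L,goto C. Now: state=C, head=0, tape[-1..3]=00110 (head:  ^)
Step 9: in state C at pos 0, read 0 -> (C,0)->write 1,move L,goto A. Now: state=A, head=-1, tape[-2..3]=001110 (head:  ^)
Step 10: in state A at pos -1, read 0 -> (A,0)->write 1,move R,goto D. Now: state=D, head=0, tape[-2..3]=011110 (head:   ^)
Step 11: in state D at pos 0, read 1 -> (D,1)->write 1,move L,goto C. Now: state=C, head=-1, tape[-2..3]=011110 (head:  ^)
Step 12: in state C at pos -1, read 1 -> (C,1)->write 1,move L,goto H. Now: state=H, head=-2, tape[-3..3]=0011110 (head:  ^)
State H reached at step 12; 12 <= 12 -> yes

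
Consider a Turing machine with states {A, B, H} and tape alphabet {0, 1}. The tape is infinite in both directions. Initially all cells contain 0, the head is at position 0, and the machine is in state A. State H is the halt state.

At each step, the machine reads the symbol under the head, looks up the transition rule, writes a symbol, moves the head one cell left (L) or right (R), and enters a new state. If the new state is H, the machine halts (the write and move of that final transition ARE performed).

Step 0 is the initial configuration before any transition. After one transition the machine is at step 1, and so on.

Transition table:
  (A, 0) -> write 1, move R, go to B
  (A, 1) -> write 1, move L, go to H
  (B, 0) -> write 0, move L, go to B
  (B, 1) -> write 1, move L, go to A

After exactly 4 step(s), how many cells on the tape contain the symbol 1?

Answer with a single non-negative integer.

Step 1: in state A at pos 0, read 0 -> (A,0)->write 1,move R,goto B. Now: state=B, head=1, tape[-1..2]=0100 (head:   ^)
Step 2: in state B at pos 1, read 0 -> (B,0)->write 0,move L,goto B. Now: state=B, head=0, tape[-1..2]=0100 (head:  ^)
Step 3: in state B at pos 0, read 1 -> (B,1)->write 1,move L,goto A. Now: state=A, head=-1, tape[-2..2]=00100 (head:  ^)
Step 4: in state A at pos -1, read 0 -> (A,0)->write 1,move R,goto B. Now: state=B, head=0, tape[-2..2]=01100 (head:   ^)
Cells containing 1 after step 4: {-1, 0} -> 2 cell(s)

Answer: 2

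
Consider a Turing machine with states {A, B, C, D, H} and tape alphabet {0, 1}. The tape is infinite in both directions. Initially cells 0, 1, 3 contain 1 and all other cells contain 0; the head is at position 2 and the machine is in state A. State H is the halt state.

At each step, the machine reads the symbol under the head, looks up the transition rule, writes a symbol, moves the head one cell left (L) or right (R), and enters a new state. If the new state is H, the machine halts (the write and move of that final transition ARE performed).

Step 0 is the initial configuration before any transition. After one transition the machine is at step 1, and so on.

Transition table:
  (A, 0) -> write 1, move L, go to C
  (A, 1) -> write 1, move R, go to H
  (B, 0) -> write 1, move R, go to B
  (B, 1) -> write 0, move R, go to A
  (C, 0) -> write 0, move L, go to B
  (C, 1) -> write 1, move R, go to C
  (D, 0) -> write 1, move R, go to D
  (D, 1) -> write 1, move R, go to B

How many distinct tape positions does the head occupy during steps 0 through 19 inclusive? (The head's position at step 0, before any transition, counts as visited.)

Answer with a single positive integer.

Answer: 6

Derivation:
Step 1: in state A at pos 2, read 0 -> (A,0)->write 1,move L,goto C. Now: state=C, head=1, tape[-1..4]=011110 (head:   ^)
Step 2: in state C at pos 1, read 1 -> (C,1)->write 1,move R,goto C. Now: state=C, head=2, tape[-1..4]=011110 (head:    ^)
Step 3: in state C at pos 2, read 1 -> (C,1)->write 1,move R,goto C. Now: state=C, head=3, tape[-1..4]=011110 (head:     ^)
Step 4: in state C at pos 3, read 1 -> (C,1)->write 1,move R,goto C. Now: state=C, head=4, tape[-1..5]=0111100 (head:      ^)
Step 5: in state C at pos 4, read 0 -> (C,0)->write 0,move L,goto B. Now: state=B, head=3, tape[-1..5]=0111100 (head:     ^)
Step 6: in state B at pos 3, read 1 -> (B,1)->write 0,move R,goto A. Now: state=A, head=4, tape[-1..5]=0111000 (head:      ^)
Step 7: in state A at pos 4, read 0 -> (A,0)->write 1,move L,goto C. Now: state=C, head=3, tape[-1..5]=0111010 (head:     ^)
Step 8: in state C at pos 3, read 0 -> (C,0)->write 0,move L,goto B. Now: state=B, head=2, tape[-1..5]=0111010 (head:    ^)
Step 9: in state B at pos 2, read 1 -> (B,1)->write 0,move R,goto A. Now: state=A, head=3, tape[-1..5]=0110010 (head:     ^)
Step 10: in state A at pos 3, read 0 -> (A,0)->write 1,move L,goto C. Now: state=C, head=2, tape[-1..5]=0110110 (head:    ^)
Step 11: in state C at pos 2, read 0 -> (C,0)->write 0,move L,goto B. Now: state=B, head=1, tape[-1..5]=0110110 (head:   ^)
Step 12: in state B at pos 1, read 1 -> (B,1)->write 0,move R,goto A. Now: state=A, head=2, tape[-1..5]=0100110 (head:    ^)
Step 13: in state A at pos 2, read 0 -> (A,0)->write 1,move L,goto C. Now: state=C, head=1, tape[-1..5]=0101110 (head:   ^)
Step 14: in state C at pos 1, read 0 -> (C,0)->write 0,move L,goto B. Now: state=B, head=0, tape[-1..5]=0101110 (head:  ^)
Step 15: in state B at pos 0, read 1 -> (B,1)->write 0,move R,goto A. Now: state=A, head=1, tape[-1..5]=0001110 (head:   ^)
Step 16: in state A at pos 1, read 0 -> (A,0)->write 1,move L,goto C. Now: state=C, head=0, tape[-1..5]=0011110 (head:  ^)
Step 17: in state C at pos 0, read 0 -> (C,0)->write 0,move L,goto B. Now: state=B, head=-1, tape[-2..5]=00011110 (head:  ^)
Step 18: in state B at pos -1, read 0 -> (B,0)->write 1,move R,goto B. Now: state=B, head=0, tape[-2..5]=01011110 (head:   ^)
Step 19: in state B at pos 0, read 0 -> (B,0)->write 1,move R,goto B. Now: state=B, head=1, tape[-2..5]=01111110 (head:    ^)
Head positions at steps 0..19: starting at 2, distinct positions visited = {-1, 0, 1, 2, 3, 4} -> 6 position(s)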